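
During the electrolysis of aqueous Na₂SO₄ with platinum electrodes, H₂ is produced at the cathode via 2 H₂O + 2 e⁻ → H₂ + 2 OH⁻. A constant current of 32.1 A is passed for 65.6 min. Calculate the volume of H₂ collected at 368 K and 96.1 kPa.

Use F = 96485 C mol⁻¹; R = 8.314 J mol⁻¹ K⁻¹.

20.8 L

Q = I·t = 32.10 A × 3936.0 s = 126300 C.
n(e⁻) = Q/F = 126300 / 96485 = 1.309 mol.
2 electrons are transferred per H₂ molecule, so n(H₂) = 1.309 / 2 = 0.6547 mol.
V = nRT/P = (0.6547 × 8.314 × 368) / (96.1 × 10³ Pa) = 0.0208 m³ = 20.8 L.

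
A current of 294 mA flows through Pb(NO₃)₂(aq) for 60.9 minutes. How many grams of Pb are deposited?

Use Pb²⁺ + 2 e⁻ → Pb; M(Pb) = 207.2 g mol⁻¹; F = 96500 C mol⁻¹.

1.15 g

Q = I·t = 0.2940 A × 3654.0 s = 1074 C.
n(e⁻) = Q/F = 1074 / 96500 = 0.01113 mol.
Pb²⁺ + 2 e⁻ → Pb, so n(Pb) = n(e⁻)/2 = 0.005566 mol.
m = n·M = 0.005566 × 207.2 = 1.15 g.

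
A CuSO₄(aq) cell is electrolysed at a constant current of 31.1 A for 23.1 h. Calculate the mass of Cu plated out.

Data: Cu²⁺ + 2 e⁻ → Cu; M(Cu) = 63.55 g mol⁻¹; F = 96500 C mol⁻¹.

Q = I·t = 31.10 A × 83160 s = 2586000 C.
n(e⁻) = Q/F = 2586000 / 96500 = 26.80 mol.
Cu²⁺ + 2 e⁻ → Cu, so n(Cu) = n(e⁻)/2 = 13.40 mol.
m = n·M = 13.40 × 63.55 = 852 g.

852 g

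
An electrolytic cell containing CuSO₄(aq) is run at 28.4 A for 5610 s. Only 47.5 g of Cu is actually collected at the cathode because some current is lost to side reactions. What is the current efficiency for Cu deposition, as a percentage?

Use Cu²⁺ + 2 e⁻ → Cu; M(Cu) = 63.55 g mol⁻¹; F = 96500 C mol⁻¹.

90.5 %

Q = I·t = 28.40 × 5610.0 = 159300 C; n(e⁻) = 159300/96500 = 1.651 mol.
Theoretical n(Cu) = n(e⁻)/2 = 0.8255 mol, i.e. m_theo = 0.8255 × 63.55 = 52.46 g.
Efficiency = m_actual / m_theo = 47.5 / 52.46 = 90.5 %.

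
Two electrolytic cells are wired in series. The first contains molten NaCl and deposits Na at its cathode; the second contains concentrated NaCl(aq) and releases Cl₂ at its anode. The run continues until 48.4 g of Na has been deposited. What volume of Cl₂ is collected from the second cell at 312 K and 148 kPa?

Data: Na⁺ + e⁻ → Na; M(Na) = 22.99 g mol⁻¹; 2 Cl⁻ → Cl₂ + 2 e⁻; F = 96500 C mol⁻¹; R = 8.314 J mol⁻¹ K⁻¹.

n(Na) = 48.4 / 22.99 = 2.105 mol, so n(e⁻) = 1 × 2.105 = 2.105 mol.
The cells are in series, so the same 2.105 mol of electrons passes through the second cell.
2 Cl⁻ → Cl₂ + 2 e⁻ — 2 mol e⁻ per mol Cl₂, so n(Cl₂) = 2.105/2 = 1.053 mol.
V = nRT/P = (1.053 × 8.314 × 312) / (148 × 10³) = 0.0184 m³ = 18.4 L.

18.4 L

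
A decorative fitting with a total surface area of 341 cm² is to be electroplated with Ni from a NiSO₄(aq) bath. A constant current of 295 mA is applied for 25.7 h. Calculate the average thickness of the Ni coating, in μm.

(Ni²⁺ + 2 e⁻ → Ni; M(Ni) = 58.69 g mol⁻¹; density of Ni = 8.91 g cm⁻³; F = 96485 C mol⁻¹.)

27.3 μm

Q = I·t = 0.2950 × 92520 = 27290 C; n(e⁻) = 0.2829 mol.
n(Ni) = n(e⁻)/2 = 0.1414 mol, so m = 0.1414 × 58.69 = 8.301 g.
Volume = m/ρ = 8.301 / 8.91 = 0.9317 cm³.
Thickness = V/A = 0.9317 / 341 = 0.00273 cm = 27.3 μm.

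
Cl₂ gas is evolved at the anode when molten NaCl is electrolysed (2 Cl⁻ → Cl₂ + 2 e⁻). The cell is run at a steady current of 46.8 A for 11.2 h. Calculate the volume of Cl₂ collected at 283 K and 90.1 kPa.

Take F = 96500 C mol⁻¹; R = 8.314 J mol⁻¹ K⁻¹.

Q = I·t = 46.80 A × 40320 s = 1887000 C.
n(e⁻) = Q/F = 1887000 / 96500 = 19.55 mol.
2 electrons are transferred per Cl₂ molecule, so n(Cl₂) = 19.55 / 2 = 9.777 mol.
V = nRT/P = (9.777 × 8.314 × 283) / (90.1 × 10³ Pa) = 0.255 m³ = 255 L.

255 L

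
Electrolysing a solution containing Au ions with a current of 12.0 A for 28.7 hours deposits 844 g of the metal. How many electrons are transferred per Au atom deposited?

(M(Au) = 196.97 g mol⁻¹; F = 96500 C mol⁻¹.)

3

Q = I·t = 12.00 A × 103320 s = 1240000 C, so n(e⁻) = 1240000/96500 = 12.85 mol.
n(Au) deposited = 844 / 196.97 = 4.285 mol.
Electrons per atom = n(e⁻)/n(Au) = 12.85 / 4.285 = 3.00 ≈ 3, so the ion is Au³⁺.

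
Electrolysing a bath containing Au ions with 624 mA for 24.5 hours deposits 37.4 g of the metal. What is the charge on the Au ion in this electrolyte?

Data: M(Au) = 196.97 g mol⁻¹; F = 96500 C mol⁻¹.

+3

Q = I·t = 0.6240 A × 88200 s = 55040 C, so n(e⁻) = 55040/96500 = 0.5703 mol.
n(Au) deposited = 37.4 / 196.97 = 0.1899 mol.
Electrons per atom = n(e⁻)/n(Au) = 0.5703 / 0.1899 = 3.00 ≈ 3, so the ion is Au³⁺.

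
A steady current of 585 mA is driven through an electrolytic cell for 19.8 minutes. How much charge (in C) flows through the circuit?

Q = I·t = 0.5850 A × 1188.0 s = 695 C.

695 C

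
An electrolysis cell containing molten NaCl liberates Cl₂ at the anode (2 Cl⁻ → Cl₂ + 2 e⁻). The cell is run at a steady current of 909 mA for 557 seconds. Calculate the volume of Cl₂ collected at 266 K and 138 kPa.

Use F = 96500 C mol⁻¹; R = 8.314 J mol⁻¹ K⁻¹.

Q = I·t = 0.9090 A × 557.00 s = 506.3 C.
n(e⁻) = Q/F = 506.3 / 96500 = 0.005247 mol.
2 electrons are transferred per Cl₂ molecule, so n(Cl₂) = 0.005247 / 2 = 0.002623 mol.
V = nRT/P = (0.002623 × 8.314 × 266) / (138 × 10³ Pa) = 4.20 × 10⁻⁵ m³ = 0.0420 L.

0.0420 L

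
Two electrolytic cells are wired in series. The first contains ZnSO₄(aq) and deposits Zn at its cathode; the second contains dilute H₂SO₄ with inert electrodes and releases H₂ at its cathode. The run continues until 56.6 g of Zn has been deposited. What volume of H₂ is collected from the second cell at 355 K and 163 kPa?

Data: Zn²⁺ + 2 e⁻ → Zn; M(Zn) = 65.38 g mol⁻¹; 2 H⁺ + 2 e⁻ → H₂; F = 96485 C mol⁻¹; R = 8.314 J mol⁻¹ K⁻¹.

15.7 L

n(Zn) = 56.6 / 65.38 = 0.8657 mol, so n(e⁻) = 2 × 0.8657 = 1.731 mol.
The cells are in series, so the same 1.731 mol of electrons passes through the second cell.
2 H⁺ + 2 e⁻ → H₂ — 2 mol e⁻ per mol H₂, so n(H₂) = 1.731/2 = 0.8657 mol.
V = nRT/P = (0.8657 × 8.314 × 355) / (163 × 10³) = 0.0157 m³ = 15.7 L.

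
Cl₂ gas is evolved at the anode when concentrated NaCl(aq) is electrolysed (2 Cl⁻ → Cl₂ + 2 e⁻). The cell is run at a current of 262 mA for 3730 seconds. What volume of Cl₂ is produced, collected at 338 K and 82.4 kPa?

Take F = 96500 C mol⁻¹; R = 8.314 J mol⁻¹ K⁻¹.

Q = I·t = 0.2620 A × 3730.0 s = 977.3 C.
n(e⁻) = Q/F = 977.3 / 96500 = 0.01013 mol.
2 electrons are transferred per Cl₂ molecule, so n(Cl₂) = 0.01013 / 2 = 0.005064 mol.
V = nRT/P = (0.005064 × 8.314 × 338) / (82.4 × 10³ Pa) = 1.73 × 10⁻⁴ m³ = 0.173 L.

0.173 L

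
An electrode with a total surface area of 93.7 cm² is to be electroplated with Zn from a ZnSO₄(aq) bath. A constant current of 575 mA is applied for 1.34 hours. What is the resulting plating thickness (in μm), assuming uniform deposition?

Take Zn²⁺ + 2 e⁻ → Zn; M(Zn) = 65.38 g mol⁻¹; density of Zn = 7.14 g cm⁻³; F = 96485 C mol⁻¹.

Q = I·t = 0.5750 × 4824.0 = 2774 C; n(e⁻) = 0.02875 mol.
n(Zn) = n(e⁻)/2 = 0.01437 mol, so m = 0.01437 × 65.38 = 0.9398 g.
Volume = m/ρ = 0.9398 / 7.14 = 0.1316 cm³.
Thickness = V/A = 0.1316 / 93.7 = 0.00140 cm = 14.0 μm.

14.0 μm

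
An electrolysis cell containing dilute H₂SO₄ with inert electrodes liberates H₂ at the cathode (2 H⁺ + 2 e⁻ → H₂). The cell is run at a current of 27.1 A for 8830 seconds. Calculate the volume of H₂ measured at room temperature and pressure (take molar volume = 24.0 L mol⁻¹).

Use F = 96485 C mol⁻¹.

29.8 L

Q = I·t = 27.10 A × 8830.0 s = 239300 C.
n(e⁻) = Q/F = 239300 / 96485 = 2.480 mol.
2 electrons are transferred per H₂ molecule, so n(H₂) = 2.480 / 2 = 1.240 mol.
V = n × V_m = 1.240 × 24.0 = 29.8 L.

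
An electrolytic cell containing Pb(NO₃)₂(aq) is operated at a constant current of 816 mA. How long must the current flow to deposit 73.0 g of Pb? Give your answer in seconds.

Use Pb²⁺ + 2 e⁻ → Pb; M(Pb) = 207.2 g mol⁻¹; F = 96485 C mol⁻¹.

83300 s

n(Pb) = m/M = 73.0 / 207.2 = 0.3523 mol.
Each Pb atom requires 2 electrons, so n(e⁻) = 2 × 0.3523 = 0.7046 mol.
Q = n(e⁻)·F = 0.7046 × 96485 = 67990 C.
t = Q/I = 67990 / 0.8160 A = 83320 s.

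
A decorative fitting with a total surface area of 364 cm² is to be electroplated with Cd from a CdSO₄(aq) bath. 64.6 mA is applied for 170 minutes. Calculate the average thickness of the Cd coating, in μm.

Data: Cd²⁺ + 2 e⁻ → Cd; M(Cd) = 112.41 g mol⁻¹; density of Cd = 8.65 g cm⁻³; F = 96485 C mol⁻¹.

1.22 μm

Q = I·t = 0.06460 × 10200 = 658.9 C; n(e⁻) = 0.006829 mol.
n(Cd) = n(e⁻)/2 = 0.003415 mol, so m = 0.003415 × 112.41 = 0.3838 g.
Volume = m/ρ = 0.3838 / 8.65 = 0.04437 cm³.
Thickness = V/A = 0.04437 / 364 = 1.22 × 10⁻⁴ cm = 1.22 μm.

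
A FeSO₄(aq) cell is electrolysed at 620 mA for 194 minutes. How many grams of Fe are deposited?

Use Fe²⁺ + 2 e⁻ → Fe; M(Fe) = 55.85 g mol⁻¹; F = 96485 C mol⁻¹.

Q = I·t = 0.6200 A × 11640 s = 7217 C.
n(e⁻) = Q/F = 7217 / 96485 = 0.07480 mol.
Fe²⁺ + 2 e⁻ → Fe, so n(Fe) = n(e⁻)/2 = 0.03740 mol.
m = n·M = 0.03740 × 55.85 = 2.09 g.

2.09 g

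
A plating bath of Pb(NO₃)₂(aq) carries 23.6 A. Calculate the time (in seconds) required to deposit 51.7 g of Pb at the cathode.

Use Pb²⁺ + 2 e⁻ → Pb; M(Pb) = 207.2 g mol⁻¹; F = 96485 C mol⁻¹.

2040 s

n(Pb) = m/M = 51.7 / 207.2 = 0.2495 mol.
Each Pb atom requires 2 electrons, so n(e⁻) = 2 × 0.2495 = 0.4990 mol.
Q = n(e⁻)·F = 0.4990 × 96485 = 48150 C.
t = Q/I = 48150 / 23.60 A = 2040 s.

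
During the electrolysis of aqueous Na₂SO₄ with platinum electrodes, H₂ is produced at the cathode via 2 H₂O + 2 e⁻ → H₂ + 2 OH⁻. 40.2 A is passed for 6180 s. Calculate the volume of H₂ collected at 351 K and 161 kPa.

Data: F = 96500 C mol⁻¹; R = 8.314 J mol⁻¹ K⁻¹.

23.3 L

Q = I·t = 40.20 A × 6180.0 s = 248400 C.
n(e⁻) = Q/F = 248400 / 96500 = 2.574 mol.
2 electrons are transferred per H₂ molecule, so n(H₂) = 2.574 / 2 = 1.287 mol.
V = nRT/P = (1.287 × 8.314 × 351) / (161 × 10³ Pa) = 0.0233 m³ = 23.3 L.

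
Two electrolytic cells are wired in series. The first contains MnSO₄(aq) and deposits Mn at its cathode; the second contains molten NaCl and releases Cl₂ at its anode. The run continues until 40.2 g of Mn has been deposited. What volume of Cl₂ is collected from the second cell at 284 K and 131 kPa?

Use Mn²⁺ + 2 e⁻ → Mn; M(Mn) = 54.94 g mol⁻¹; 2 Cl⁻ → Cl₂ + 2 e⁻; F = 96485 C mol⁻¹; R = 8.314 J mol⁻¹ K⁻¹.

13.2 L

n(Mn) = 40.2 / 54.94 = 0.7317 mol, so n(e⁻) = 2 × 0.7317 = 1.463 mol.
The cells are in series, so the same 1.463 mol of electrons passes through the second cell.
2 Cl⁻ → Cl₂ + 2 e⁻ — 2 mol e⁻ per mol Cl₂, so n(Cl₂) = 1.463/2 = 0.7317 mol.
V = nRT/P = (0.7317 × 8.314 × 284) / (131 × 10³) = 0.0132 m³ = 13.2 L.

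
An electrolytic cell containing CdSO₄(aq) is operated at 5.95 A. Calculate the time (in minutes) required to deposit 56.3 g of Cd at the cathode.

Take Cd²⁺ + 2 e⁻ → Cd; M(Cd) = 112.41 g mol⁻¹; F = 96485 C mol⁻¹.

n(Cd) = m/M = 56.3 / 112.41 = 0.5008 mol.
Each Cd atom requires 2 electrons, so n(e⁻) = 2 × 0.5008 = 1.002 mol.
Q = n(e⁻)·F = 1.002 × 96485 = 96650 C.
t = Q/I = 96650 / 5.950 A = 16240 s = 271 min.

271 min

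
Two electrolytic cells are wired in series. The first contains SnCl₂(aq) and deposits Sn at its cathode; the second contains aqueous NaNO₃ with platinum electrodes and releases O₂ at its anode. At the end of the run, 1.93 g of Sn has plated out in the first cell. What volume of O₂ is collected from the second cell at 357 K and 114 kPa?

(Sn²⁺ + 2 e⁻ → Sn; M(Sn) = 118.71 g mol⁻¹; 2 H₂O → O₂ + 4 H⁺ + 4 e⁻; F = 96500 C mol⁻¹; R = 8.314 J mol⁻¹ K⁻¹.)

0.212 L

n(Sn) = 1.93 / 118.71 = 0.01626 mol, so n(e⁻) = 2 × 0.01626 = 0.03252 mol.
The cells are in series, so the same 0.03252 mol of electrons passes through the second cell.
2 H₂O → O₂ + 4 H⁺ + 4 e⁻ — 4 mol e⁻ per mol O₂, so n(O₂) = 0.03252/4 = 0.008129 mol.
V = nRT/P = (0.008129 × 8.314 × 357) / (114 × 10³) = 2.12 × 10⁻⁴ m³ = 0.212 L.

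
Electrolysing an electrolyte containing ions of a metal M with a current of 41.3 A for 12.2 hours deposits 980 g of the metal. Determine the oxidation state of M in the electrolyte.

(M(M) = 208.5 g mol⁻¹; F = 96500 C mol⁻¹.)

Q = I·t = 41.30 A × 43920 s = 1814000 C, so n(e⁻) = 1814000/96500 = 18.80 mol.
n(M) deposited = 980 / 208.5 = 4.700 mol.
Electrons per atom = n(e⁻)/n(M) = 18.80 / 4.700 = 4.00 ≈ 4, so the ion is M⁴⁺.

+4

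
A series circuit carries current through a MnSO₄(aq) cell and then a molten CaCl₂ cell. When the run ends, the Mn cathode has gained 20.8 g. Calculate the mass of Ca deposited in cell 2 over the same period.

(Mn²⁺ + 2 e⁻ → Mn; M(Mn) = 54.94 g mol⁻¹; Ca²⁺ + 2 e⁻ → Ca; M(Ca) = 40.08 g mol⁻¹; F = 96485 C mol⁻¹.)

15.2 g

n(Mn) = 20.8 / 54.94 = 0.3786 mol.
Since Mn²⁺ + 2 e⁻ → Mn, n(e⁻) passed = 2 × 0.3786 = 0.7572 mol.
Cells in series carry the same charge, so the same 0.7572 mol of electrons passes through cell 2.
Ca²⁺ + 2 e⁻ → Ca, so n(Ca) = 0.7572 / 2 = 0.3786 mol.
m(Ca) = 0.3786 × 40.08 = 15.2 g.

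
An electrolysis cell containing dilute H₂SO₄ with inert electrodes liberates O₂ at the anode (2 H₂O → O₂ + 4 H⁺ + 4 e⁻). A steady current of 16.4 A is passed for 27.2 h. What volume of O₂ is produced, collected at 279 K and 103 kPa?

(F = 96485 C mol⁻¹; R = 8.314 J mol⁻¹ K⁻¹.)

93.7 L

Q = I·t = 16.40 A × 97920 s = 1606000 C.
n(e⁻) = Q/F = 1606000 / 96485 = 16.64 mol.
4 electrons are transferred per O₂ molecule, so n(O₂) = 16.64 / 4 = 4.161 mol.
V = nRT/P = (4.161 × 8.314 × 279) / (103 × 10³ Pa) = 0.0937 m³ = 93.7 L.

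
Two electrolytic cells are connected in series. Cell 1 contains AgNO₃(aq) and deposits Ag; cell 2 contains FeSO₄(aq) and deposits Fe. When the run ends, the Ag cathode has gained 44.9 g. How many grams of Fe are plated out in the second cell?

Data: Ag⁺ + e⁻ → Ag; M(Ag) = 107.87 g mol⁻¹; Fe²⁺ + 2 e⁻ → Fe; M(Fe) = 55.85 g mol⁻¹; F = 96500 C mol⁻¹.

n(Ag) = 44.9 / 107.87 = 0.4162 mol.
Since Ag⁺ + e⁻ → Ag, n(e⁻) passed = 1 × 0.4162 = 0.4162 mol.
Cells in series carry the same charge, so the same 0.4162 mol of electrons passes through cell 2.
Fe²⁺ + 2 e⁻ → Fe, so n(Fe) = 0.4162 / 2 = 0.2081 mol.
m(Fe) = 0.2081 × 55.85 = 11.6 g.

11.6 g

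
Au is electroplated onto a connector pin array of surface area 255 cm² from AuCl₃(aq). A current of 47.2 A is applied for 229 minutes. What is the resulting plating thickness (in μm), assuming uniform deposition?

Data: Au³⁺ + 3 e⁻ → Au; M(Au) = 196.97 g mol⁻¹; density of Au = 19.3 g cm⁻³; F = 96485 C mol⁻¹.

897 μm

Q = I·t = 47.20 × 13740 = 648500 C; n(e⁻) = 6.722 mol.
n(Au) = n(e⁻)/3 = 2.241 mol, so m = 2.241 × 196.97 = 441.3 g.
Volume = m/ρ = 441.3 / 19.3 = 22.87 cm³.
Thickness = V/A = 22.87 / 255 = 0.0897 cm = 897 μm.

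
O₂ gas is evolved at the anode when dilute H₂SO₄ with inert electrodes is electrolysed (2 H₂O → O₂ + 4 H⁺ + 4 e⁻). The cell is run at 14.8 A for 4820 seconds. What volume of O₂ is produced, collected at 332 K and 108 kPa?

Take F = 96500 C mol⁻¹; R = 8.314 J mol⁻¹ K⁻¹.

Q = I·t = 14.80 A × 4820.0 s = 71340 C.
n(e⁻) = Q/F = 71340 / 96500 = 0.7392 mol.
4 electrons are transferred per O₂ molecule, so n(O₂) = 0.7392 / 4 = 0.1848 mol.
V = nRT/P = (0.1848 × 8.314 × 332) / (108 × 10³ Pa) = 0.00472 m³ = 4.72 L.

4.72 L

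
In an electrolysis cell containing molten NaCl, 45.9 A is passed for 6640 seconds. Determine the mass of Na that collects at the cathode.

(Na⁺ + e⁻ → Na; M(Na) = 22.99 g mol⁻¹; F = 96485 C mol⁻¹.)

Q = I·t = 45.90 A × 6640.0 s = 304800 C.
n(e⁻) = Q/F = 304800 / 96485 = 3.159 mol.
Na⁺ + e⁻ → Na, so n(Na) = n(e⁻)/1 = 3.159 mol.
m = n·M = 3.159 × 22.99 = 72.6 g.

72.6 g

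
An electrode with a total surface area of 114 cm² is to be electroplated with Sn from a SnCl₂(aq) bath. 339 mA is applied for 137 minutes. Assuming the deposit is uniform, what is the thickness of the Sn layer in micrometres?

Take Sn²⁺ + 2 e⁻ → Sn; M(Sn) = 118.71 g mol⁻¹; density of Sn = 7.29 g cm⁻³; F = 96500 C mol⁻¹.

Q = I·t = 0.3390 × 8220.0 = 2787 C; n(e⁻) = 0.02888 mol.
n(Sn) = n(e⁻)/2 = 0.01444 mol, so m = 0.01444 × 118.71 = 1.714 g.
Volume = m/ρ = 1.714 / 7.29 = 0.2351 cm³.
Thickness = V/A = 0.2351 / 114 = 0.00206 cm = 20.6 μm.

20.6 μm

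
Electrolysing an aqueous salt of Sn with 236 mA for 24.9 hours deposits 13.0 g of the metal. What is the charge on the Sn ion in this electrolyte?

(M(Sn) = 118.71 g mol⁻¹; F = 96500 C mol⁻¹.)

Q = I·t = 0.2360 A × 89640 s = 21160 C, so n(e⁻) = 21160/96500 = 0.2192 mol.
n(Sn) deposited = 13.0 / 118.71 = 0.1095 mol.
Electrons per atom = n(e⁻)/n(Sn) = 0.2192 / 0.1095 = 2.00 ≈ 2, so the ion is Sn²⁺.

+2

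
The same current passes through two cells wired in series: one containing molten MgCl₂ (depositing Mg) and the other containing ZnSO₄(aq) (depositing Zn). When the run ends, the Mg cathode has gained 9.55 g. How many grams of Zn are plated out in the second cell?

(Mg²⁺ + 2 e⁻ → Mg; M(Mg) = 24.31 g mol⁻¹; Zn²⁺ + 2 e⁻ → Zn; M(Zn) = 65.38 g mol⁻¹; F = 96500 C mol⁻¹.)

n(Mg) = 9.55 / 24.31 = 0.3928 mol.
Since Mg²⁺ + 2 e⁻ → Mg, n(e⁻) passed = 2 × 0.3928 = 0.7857 mol.
Cells in series carry the same charge, so the same 0.7857 mol of electrons passes through cell 2.
Zn²⁺ + 2 e⁻ → Zn, so n(Zn) = 0.7857 / 2 = 0.3928 mol.
m(Zn) = 0.3928 × 65.38 = 25.7 g.

25.7 g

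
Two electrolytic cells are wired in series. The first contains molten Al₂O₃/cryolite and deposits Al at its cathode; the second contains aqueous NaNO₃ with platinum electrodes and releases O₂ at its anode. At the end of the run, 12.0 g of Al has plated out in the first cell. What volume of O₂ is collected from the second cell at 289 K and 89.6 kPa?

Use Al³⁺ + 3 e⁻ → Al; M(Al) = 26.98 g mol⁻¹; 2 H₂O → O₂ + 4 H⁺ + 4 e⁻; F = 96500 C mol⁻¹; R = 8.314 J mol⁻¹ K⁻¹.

8.95 L

n(Al) = 12.0 / 26.98 = 0.4448 mol, so n(e⁻) = 3 × 0.4448 = 1.334 mol.
The cells are in series, so the same 1.334 mol of electrons passes through the second cell.
2 H₂O → O₂ + 4 H⁺ + 4 e⁻ — 4 mol e⁻ per mol O₂, so n(O₂) = 1.334/4 = 0.3336 mol.
V = nRT/P = (0.3336 × 8.314 × 289) / (89.6 × 10³) = 0.00895 m³ = 8.95 L.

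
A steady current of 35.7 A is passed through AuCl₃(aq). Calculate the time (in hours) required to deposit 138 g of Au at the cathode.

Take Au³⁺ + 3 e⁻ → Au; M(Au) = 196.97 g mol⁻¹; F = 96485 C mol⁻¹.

n(Au) = m/M = 138 / 196.97 = 0.7006 mol.
Each Au atom requires 3 electrons, so n(e⁻) = 3 × 0.7006 = 2.102 mol.
Q = n(e⁻)·F = 2.102 × 96485 = 202800 C.
t = Q/I = 202800 / 35.70 A = 5681 s = 1.58 h.

1.58 h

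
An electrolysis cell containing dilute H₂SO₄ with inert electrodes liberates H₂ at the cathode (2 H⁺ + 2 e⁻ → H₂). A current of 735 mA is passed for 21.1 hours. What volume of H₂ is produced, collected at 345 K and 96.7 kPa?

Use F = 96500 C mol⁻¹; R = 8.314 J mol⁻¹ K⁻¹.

Q = I·t = 0.7350 A × 75960 s = 55830 C.
n(e⁻) = Q/F = 55830 / 96500 = 0.5786 mol.
2 electrons are transferred per H₂ molecule, so n(H₂) = 0.5786 / 2 = 0.2893 mol.
V = nRT/P = (0.2893 × 8.314 × 345) / (96.7 × 10³ Pa) = 0.00858 m³ = 8.58 L.

8.58 L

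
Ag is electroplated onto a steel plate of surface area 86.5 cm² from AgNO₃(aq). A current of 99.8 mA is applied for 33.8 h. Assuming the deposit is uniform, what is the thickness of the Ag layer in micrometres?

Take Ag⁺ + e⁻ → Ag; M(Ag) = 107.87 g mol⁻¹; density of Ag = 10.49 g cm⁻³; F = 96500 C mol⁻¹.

Q = I·t = 0.09980 × 121680 = 12140 C; n(e⁻) = 0.1258 mol.
n(Ag) = n(e⁻)/1 = 0.1258 mol, so m = 0.1258 × 107.87 = 13.57 g.
Volume = m/ρ = 13.57 / 10.49 = 1.294 cm³.
Thickness = V/A = 1.294 / 86.5 = 0.0150 cm = 150 μm.

150 μm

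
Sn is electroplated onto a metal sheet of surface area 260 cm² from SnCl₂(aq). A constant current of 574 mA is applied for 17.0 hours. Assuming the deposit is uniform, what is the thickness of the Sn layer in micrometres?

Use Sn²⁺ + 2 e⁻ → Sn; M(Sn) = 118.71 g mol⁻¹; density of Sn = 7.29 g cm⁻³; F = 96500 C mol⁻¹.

114 μm

Q = I·t = 0.5740 × 61200 = 35130 C; n(e⁻) = 0.3640 mol.
n(Sn) = n(e⁻)/2 = 0.1820 mol, so m = 0.1820 × 118.71 = 21.61 g.
Volume = m/ρ = 21.61 / 7.29 = 2.964 cm³.
Thickness = V/A = 2.964 / 260 = 0.0114 cm = 114 μm.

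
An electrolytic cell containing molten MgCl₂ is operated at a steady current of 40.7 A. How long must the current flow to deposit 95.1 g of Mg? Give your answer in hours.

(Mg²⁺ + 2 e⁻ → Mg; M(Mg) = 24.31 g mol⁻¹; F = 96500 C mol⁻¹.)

n(Mg) = m/M = 95.1 / 24.31 = 3.912 mol.
Each Mg atom requires 2 electrons, so n(e⁻) = 2 × 3.912 = 7.824 mol.
Q = n(e⁻)·F = 7.824 × 96500 = 755000 C.
t = Q/I = 755000 / 40.70 A = 18550 s = 5.15 h.

5.15 h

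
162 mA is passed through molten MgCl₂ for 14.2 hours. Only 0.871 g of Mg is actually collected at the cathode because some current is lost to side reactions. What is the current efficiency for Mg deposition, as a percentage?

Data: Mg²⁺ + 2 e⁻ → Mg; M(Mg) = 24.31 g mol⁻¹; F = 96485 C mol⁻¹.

83.5 %

Q = I·t = 0.1620 × 51120 = 8281 C; n(e⁻) = 8281/96485 = 0.08583 mol.
Theoretical n(Mg) = n(e⁻)/2 = 0.04292 mol, i.e. m_theo = 0.04292 × 24.31 = 1.043 g.
Efficiency = m_actual / m_theo = 0.871 / 1.043 = 83.5 %.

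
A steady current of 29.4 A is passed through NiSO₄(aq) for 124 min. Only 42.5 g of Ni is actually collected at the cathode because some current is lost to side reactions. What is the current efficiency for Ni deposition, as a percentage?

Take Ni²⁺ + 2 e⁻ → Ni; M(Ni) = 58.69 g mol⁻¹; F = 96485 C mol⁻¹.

63.9 %

Q = I·t = 29.40 × 7440.0 = 218700 C; n(e⁻) = 218700/96485 = 2.267 mol.
Theoretical n(Ni) = n(e⁻)/2 = 1.134 mol, i.e. m_theo = 1.134 × 58.69 = 66.53 g.
Efficiency = m_actual / m_theo = 42.5 / 66.53 = 63.9 %.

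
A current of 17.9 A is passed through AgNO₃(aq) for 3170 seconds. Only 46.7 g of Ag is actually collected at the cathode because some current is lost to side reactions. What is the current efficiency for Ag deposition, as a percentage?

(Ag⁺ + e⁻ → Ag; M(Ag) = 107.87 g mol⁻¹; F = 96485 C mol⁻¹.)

73.6 %

Q = I·t = 17.90 × 3170.0 = 56740 C; n(e⁻) = 56740/96485 = 0.5881 mol.
Theoretical n(Ag) = n(e⁻)/1 = 0.5881 mol, i.e. m_theo = 0.5881 × 107.87 = 63.44 g.
Efficiency = m_actual / m_theo = 46.7 / 63.44 = 73.6 %.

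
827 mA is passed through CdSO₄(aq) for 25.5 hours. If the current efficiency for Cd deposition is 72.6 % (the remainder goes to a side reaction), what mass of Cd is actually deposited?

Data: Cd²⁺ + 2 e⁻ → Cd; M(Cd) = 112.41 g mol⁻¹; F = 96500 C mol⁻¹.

Q = I·t = 0.8270 × 91800 = 75920 C.
n(e⁻) = 75920/96500 = 0.7867 mol; theoretically n(Cd) = 0.7867/2 = 0.3934 mol, m_theo = 44.22 g.
At 72.6 % efficiency, m_actual = 0.726 × 44.22 = 32.1 g.

32.1 g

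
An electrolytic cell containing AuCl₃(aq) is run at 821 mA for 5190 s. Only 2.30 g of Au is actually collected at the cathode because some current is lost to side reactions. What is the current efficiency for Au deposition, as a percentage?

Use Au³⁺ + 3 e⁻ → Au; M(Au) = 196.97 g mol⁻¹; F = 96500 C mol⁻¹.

Q = I·t = 0.8210 × 5190.0 = 4261 C; n(e⁻) = 4261/96500 = 0.04416 mol.
Theoretical n(Au) = n(e⁻)/3 = 0.01472 mol, i.e. m_theo = 0.01472 × 196.97 = 2.899 g.
Efficiency = m_actual / m_theo = 2.30 / 2.899 = 79.3 %.

79.3 %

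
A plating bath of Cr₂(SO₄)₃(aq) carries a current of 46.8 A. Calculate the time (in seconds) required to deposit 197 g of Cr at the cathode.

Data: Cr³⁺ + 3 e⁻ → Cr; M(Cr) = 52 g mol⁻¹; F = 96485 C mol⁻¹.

23400 s

n(Cr) = m/M = 197 / 52 = 3.788 mol.
Each Cr atom requires 3 electrons, so n(e⁻) = 3 × 3.788 = 11.37 mol.
Q = n(e⁻)·F = 11.37 × 96485 = 1097000 C.
t = Q/I = 1097000 / 46.80 A = 23430 s.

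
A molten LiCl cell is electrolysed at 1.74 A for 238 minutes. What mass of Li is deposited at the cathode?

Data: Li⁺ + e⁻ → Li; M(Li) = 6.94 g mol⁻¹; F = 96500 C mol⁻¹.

1.79 g

Q = I·t = 1.740 A × 14280 s = 24850 C.
n(e⁻) = Q/F = 24850 / 96500 = 0.2575 mol.
Li⁺ + e⁻ → Li, so n(Li) = n(e⁻)/1 = 0.2575 mol.
m = n·M = 0.2575 × 6.94 = 1.79 g.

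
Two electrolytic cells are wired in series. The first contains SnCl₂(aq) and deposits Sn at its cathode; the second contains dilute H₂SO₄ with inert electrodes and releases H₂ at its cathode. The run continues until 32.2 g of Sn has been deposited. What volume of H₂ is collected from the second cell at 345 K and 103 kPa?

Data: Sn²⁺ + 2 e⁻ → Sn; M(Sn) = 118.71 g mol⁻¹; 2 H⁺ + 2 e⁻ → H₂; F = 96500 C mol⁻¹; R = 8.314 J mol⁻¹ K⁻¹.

n(Sn) = 32.2 / 118.71 = 0.2712 mol, so n(e⁻) = 2 × 0.2712 = 0.5425 mol.
The cells are in series, so the same 0.5425 mol of electrons passes through the second cell.
2 H⁺ + 2 e⁻ → H₂ — 2 mol e⁻ per mol H₂, so n(H₂) = 0.5425/2 = 0.2712 mol.
V = nRT/P = (0.2712 × 8.314 × 345) / (103 × 10³) = 0.00755 m³ = 7.55 L.

7.55 L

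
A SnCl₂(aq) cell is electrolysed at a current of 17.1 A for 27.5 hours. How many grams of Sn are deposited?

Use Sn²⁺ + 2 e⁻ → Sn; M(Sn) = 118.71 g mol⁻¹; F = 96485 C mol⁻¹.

Q = I·t = 17.10 A × 99000 s = 1693000 C.
n(e⁻) = Q/F = 1693000 / 96485 = 17.55 mol.
Sn²⁺ + 2 e⁻ → Sn, so n(Sn) = n(e⁻)/2 = 8.773 mol.
m = n·M = 8.773 × 118.71 = 1040 g.

1040 g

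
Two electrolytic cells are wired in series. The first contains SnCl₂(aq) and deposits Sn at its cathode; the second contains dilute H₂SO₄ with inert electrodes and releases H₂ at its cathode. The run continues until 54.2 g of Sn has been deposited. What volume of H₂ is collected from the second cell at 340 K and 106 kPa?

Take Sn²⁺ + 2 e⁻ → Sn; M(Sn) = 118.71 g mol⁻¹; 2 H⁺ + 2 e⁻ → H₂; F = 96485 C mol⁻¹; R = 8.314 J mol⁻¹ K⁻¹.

12.2 L

n(Sn) = 54.2 / 118.71 = 0.4566 mol, so n(e⁻) = 2 × 0.4566 = 0.9131 mol.
The cells are in series, so the same 0.9131 mol of electrons passes through the second cell.
2 H⁺ + 2 e⁻ → H₂ — 2 mol e⁻ per mol H₂, so n(H₂) = 0.9131/2 = 0.4566 mol.
V = nRT/P = (0.4566 × 8.314 × 340) / (106 × 10³) = 0.0122 m³ = 12.2 L.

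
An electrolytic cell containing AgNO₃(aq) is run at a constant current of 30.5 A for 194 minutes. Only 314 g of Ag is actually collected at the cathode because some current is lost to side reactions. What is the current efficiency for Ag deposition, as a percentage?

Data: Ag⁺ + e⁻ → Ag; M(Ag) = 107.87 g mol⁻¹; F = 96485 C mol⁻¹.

79.1 %

Q = I·t = 30.50 × 11640 = 355000 C; n(e⁻) = 355000/96485 = 3.680 mol.
Theoretical n(Ag) = n(e⁻)/1 = 3.680 mol, i.e. m_theo = 3.680 × 107.87 = 396.9 g.
Efficiency = m_actual / m_theo = 314 / 396.9 = 79.1 %.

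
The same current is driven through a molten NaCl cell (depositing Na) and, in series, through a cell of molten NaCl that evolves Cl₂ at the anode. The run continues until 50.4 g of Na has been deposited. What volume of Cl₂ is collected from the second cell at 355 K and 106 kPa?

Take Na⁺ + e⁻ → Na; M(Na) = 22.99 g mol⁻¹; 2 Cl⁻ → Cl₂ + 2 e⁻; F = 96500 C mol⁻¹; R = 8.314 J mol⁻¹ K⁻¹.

n(Na) = 50.4 / 22.99 = 2.192 mol, so n(e⁻) = 1 × 2.192 = 2.192 mol.
The cells are in series, so the same 2.192 mol of electrons passes through the second cell.
2 Cl⁻ → Cl₂ + 2 e⁻ — 2 mol e⁻ per mol Cl₂, so n(Cl₂) = 2.192/2 = 1.096 mol.
V = nRT/P = (1.096 × 8.314 × 355) / (106 × 10³) = 0.0305 m³ = 30.5 L.

30.5 L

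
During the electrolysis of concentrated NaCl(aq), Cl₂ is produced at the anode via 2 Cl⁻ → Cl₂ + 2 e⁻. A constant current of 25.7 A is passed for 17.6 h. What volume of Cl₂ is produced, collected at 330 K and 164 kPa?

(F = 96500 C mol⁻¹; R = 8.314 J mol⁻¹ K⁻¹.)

Q = I·t = 25.70 A × 63360 s = 1628000 C.
n(e⁻) = Q/F = 1628000 / 96500 = 16.87 mol.
2 electrons are transferred per Cl₂ molecule, so n(Cl₂) = 16.87 / 2 = 8.437 mol.
V = nRT/P = (8.437 × 8.314 × 330) / (164 × 10³ Pa) = 0.141 m³ = 141 L.

141 L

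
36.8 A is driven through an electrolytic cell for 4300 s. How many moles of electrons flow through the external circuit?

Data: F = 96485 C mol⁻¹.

1.64 mol

Q = I·t = 36.80 A × 4300.0 s = 158200 C.
n(e⁻) = Q/F = 158200 / 96485 = 1.64 mol.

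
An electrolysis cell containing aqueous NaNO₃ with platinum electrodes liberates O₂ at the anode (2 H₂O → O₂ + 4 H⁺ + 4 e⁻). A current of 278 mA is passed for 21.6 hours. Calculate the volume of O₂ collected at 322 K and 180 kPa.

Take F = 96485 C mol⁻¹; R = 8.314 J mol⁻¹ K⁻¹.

0.833 L

Q = I·t = 0.2780 A × 77760 s = 21620 C.
n(e⁻) = Q/F = 21620 / 96485 = 0.2240 mol.
4 electrons are transferred per O₂ molecule, so n(O₂) = 0.2240 / 4 = 0.05601 mol.
V = nRT/P = (0.05601 × 8.314 × 322) / (180 × 10³ Pa) = 8.33 × 10⁻⁴ m³ = 0.833 L.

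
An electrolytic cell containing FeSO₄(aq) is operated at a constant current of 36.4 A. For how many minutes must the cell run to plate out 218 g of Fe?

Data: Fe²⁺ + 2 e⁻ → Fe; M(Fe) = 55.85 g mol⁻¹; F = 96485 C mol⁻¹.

n(Fe) = m/M = 218 / 55.85 = 3.903 mol.
Each Fe atom requires 2 electrons, so n(e⁻) = 2 × 3.903 = 7.807 mol.
Q = n(e⁻)·F = 7.807 × 96485 = 753200 C.
t = Q/I = 753200 / 36.40 A = 20690 s = 345 min.

345 min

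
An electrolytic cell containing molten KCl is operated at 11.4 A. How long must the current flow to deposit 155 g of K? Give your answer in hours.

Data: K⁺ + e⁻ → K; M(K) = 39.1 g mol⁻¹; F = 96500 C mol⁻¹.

9.32 h

n(K) = m/M = 155 / 39.1 = 3.964 mol.
Each K atom requires 1 electron, so n(e⁻) = 1 × 3.964 = 3.964 mol.
Q = n(e⁻)·F = 3.964 × 96500 = 382500 C.
t = Q/I = 382500 / 11.40 A = 33560 s = 9.32 h.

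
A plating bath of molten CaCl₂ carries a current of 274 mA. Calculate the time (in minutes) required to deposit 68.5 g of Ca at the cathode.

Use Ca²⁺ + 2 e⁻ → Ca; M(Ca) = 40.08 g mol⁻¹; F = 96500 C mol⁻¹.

n(Ca) = m/M = 68.5 / 40.08 = 1.709 mol.
Each Ca atom requires 2 electrons, so n(e⁻) = 2 × 1.709 = 3.418 mol.
Q = n(e⁻)·F = 3.418 × 96500 = 329900 C.
t = Q/I = 329900 / 0.2740 A = 1204000 s = 20100 min.

20100 min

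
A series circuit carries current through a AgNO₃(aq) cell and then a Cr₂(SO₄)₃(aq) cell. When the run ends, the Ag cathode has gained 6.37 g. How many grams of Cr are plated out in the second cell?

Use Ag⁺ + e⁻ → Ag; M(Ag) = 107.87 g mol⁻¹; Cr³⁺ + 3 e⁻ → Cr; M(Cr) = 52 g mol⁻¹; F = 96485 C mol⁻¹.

1.02 g

n(Ag) = 6.37 / 107.87 = 0.05905 mol.
Since Ag⁺ + e⁻ → Ag, n(e⁻) passed = 1 × 0.05905 = 0.05905 mol.
Cells in series carry the same charge, so the same 0.05905 mol of electrons passes through cell 2.
Cr³⁺ + 3 e⁻ → Cr, so n(Cr) = 0.05905 / 3 = 0.01968 mol.
m(Cr) = 0.01968 × 52 = 1.02 g.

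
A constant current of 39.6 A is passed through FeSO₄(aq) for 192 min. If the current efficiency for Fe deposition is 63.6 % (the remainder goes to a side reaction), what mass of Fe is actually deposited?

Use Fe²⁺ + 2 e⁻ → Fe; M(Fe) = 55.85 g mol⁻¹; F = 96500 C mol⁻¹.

Q = I·t = 39.60 × 11520 = 456200 C.
n(e⁻) = 456200/96500 = 4.727 mol; theoretically n(Fe) = 4.727/2 = 2.364 mol, m_theo = 132.0 g.
At 63.6 % efficiency, m_actual = 0.636 × 132.0 = 84.0 g.

84.0 g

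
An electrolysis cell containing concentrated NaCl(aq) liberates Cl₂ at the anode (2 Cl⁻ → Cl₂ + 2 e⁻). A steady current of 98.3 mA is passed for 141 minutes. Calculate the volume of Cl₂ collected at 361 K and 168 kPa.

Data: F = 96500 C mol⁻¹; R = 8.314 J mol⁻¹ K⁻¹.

Q = I·t = 0.09830 A × 8460.0 s = 831.6 C.
n(e⁻) = Q/F = 831.6 / 96500 = 0.008618 mol.
2 electrons are transferred per Cl₂ molecule, so n(Cl₂) = 0.008618 / 2 = 0.004309 mol.
V = nRT/P = (0.004309 × 8.314 × 361) / (168 × 10³ Pa) = 7.70 × 10⁻⁵ m³ = 0.0770 L.

0.0770 L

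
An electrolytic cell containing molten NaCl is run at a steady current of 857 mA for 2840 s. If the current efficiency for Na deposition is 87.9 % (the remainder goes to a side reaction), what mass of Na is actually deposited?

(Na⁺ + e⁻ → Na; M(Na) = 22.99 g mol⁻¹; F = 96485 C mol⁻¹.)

Q = I·t = 0.8570 × 2840.0 = 2434 C.
n(e⁻) = 2434/96485 = 0.02523 mol; theoretically n(Na) = 0.02523/1 = 0.02523 mol, m_theo = 0.5799 g.
At 87.9 % efficiency, m_actual = 0.879 × 0.5799 = 0.510 g.

0.510 g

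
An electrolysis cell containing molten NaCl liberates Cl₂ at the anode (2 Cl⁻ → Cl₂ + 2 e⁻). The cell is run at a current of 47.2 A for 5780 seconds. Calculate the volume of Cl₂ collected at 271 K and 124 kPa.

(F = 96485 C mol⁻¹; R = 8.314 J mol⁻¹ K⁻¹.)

25.7 L

Q = I·t = 47.20 A × 5780.0 s = 272800 C.
n(e⁻) = Q/F = 272800 / 96485 = 2.828 mol.
2 electrons are transferred per Cl₂ molecule, so n(Cl₂) = 2.828 / 2 = 1.414 mol.
V = nRT/P = (1.414 × 8.314 × 271) / (124 × 10³ Pa) = 0.0257 m³ = 25.7 L.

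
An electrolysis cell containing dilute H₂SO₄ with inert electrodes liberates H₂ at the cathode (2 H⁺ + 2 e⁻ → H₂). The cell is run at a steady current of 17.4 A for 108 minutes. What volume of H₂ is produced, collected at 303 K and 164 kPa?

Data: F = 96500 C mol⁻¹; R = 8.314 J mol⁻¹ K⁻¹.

Q = I·t = 17.40 A × 6480.0 s = 112800 C.
n(e⁻) = Q/F = 112800 / 96500 = 1.168 mol.
2 electrons are transferred per H₂ molecule, so n(H₂) = 1.168 / 2 = 0.5842 mol.
V = nRT/P = (0.5842 × 8.314 × 303) / (164 × 10³ Pa) = 0.00897 m³ = 8.97 L.

8.97 L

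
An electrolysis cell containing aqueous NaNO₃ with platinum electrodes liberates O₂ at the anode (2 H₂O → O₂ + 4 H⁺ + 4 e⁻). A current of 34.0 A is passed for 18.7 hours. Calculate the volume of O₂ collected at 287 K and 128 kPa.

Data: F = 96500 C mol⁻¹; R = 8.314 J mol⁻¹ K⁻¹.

111 L

Q = I·t = 34.00 A × 67320 s = 2289000 C.
n(e⁻) = Q/F = 2289000 / 96500 = 23.72 mol.
4 electrons are transferred per O₂ molecule, so n(O₂) = 23.72 / 4 = 5.930 mol.
V = nRT/P = (5.930 × 8.314 × 287) / (128 × 10³ Pa) = 0.111 m³ = 111 L.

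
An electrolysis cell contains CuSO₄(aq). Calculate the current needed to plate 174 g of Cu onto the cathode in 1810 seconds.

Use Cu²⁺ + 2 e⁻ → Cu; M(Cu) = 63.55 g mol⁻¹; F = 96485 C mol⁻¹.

n(Cu) = 174 / 63.55 = 2.738 mol.
n(e⁻) = 2 × 2.738 = 5.476 mol.
Q = n(e⁻)·F = 5.476 × 96485 = 528400 C.
I = Q/t = 528400 / 1810.0 s = 292 A.

292 A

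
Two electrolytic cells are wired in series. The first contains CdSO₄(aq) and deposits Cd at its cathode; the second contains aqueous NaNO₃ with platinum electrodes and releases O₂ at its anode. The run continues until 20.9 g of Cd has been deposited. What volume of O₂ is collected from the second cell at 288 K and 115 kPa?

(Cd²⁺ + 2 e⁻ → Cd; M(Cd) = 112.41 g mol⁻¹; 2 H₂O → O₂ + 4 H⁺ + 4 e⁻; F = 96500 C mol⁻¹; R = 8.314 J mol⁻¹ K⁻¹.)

n(Cd) = 20.9 / 112.41 = 0.1859 mol, so n(e⁻) = 2 × 0.1859 = 0.3719 mol.
The cells are in series, so the same 0.3719 mol of electrons passes through the second cell.
2 H₂O → O₂ + 4 H⁺ + 4 e⁻ — 4 mol e⁻ per mol O₂, so n(O₂) = 0.3719/4 = 0.09296 mol.
V = nRT/P = (0.09296 × 8.314 × 288) / (115 × 10³) = 0.00194 m³ = 1.94 L.

1.94 L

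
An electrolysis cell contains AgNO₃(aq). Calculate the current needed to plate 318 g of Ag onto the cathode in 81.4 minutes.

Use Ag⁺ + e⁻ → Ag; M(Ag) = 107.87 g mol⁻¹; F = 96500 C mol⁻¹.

n(Ag) = 318 / 107.87 = 2.948 mol.
n(e⁻) = 1 × 2.948 = 2.948 mol.
Q = n(e⁻)·F = 2.948 × 96500 = 284500 C.
I = Q/t = 284500 / 4884.0 s = 58.2 A.

58.2 A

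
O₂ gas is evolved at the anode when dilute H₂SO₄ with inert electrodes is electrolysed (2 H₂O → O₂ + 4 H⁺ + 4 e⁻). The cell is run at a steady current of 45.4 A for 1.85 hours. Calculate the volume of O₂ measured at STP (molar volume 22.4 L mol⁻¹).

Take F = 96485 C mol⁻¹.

Q = I·t = 45.40 A × 6660.0 s = 302400 C.
n(e⁻) = Q/F = 302400 / 96485 = 3.134 mol.
4 electrons are transferred per O₂ molecule, so n(O₂) = 3.134 / 4 = 0.7834 mol.
V = n × V_m = 0.7834 × 22.4 = 17.5 L.

17.5 L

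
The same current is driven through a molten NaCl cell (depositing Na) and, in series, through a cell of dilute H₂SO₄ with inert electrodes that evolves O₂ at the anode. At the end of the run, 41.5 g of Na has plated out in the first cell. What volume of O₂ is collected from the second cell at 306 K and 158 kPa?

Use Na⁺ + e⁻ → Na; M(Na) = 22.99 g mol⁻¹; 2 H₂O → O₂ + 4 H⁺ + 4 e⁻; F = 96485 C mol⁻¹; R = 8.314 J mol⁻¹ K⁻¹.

n(Na) = 41.5 / 22.99 = 1.805 mol, so n(e⁻) = 1 × 1.805 = 1.805 mol.
The cells are in series, so the same 1.805 mol of electrons passes through the second cell.
2 H₂O → O₂ + 4 H⁺ + 4 e⁻ — 4 mol e⁻ per mol O₂, so n(O₂) = 1.805/4 = 0.4513 mol.
V = nRT/P = (0.4513 × 8.314 × 306) / (158 × 10³) = 0.00727 m³ = 7.27 L.

7.27 L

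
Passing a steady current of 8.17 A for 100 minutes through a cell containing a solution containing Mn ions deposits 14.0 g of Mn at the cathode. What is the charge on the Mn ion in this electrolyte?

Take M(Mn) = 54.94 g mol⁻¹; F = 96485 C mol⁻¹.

+2

Q = I·t = 8.170 A × 6000.0 s = 49020 C, so n(e⁻) = 49020/96485 = 0.5081 mol.
n(Mn) deposited = 14.0 / 54.94 = 0.2548 mol.
Electrons per atom = n(e⁻)/n(Mn) = 0.5081 / 0.2548 = 1.99 ≈ 2, so the ion is Mn²⁺.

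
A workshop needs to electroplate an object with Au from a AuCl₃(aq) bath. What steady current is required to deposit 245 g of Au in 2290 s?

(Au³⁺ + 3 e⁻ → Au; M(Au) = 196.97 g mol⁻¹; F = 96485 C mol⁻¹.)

157 A

n(Au) = 245 / 196.97 = 1.244 mol.
n(e⁻) = 3 × 1.244 = 3.732 mol.
Q = n(e⁻)·F = 3.732 × 96485 = 360000 C.
I = Q/t = 360000 / 2290.0 s = 157 A.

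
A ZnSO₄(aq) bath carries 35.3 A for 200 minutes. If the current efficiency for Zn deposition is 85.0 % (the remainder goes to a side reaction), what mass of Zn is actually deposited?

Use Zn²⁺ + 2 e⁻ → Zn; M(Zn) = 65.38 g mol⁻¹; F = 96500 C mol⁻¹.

Q = I·t = 35.30 × 12000 = 423600 C.
n(e⁻) = 423600/96500 = 4.390 mol; theoretically n(Zn) = 4.390/2 = 2.195 mol, m_theo = 143.5 g.
At 85.0 % efficiency, m_actual = 0.850 × 143.5 = 122 g.

122 g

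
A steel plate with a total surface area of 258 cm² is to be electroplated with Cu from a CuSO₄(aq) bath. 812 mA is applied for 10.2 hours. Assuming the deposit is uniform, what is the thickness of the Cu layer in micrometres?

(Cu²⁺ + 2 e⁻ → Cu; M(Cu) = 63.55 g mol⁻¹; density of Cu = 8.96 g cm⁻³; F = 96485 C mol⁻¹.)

42.5 μm

Q = I·t = 0.8120 × 36720 = 29820 C; n(e⁻) = 0.3090 mol.
n(Cu) = n(e⁻)/2 = 0.1545 mol, so m = 0.1545 × 63.55 = 9.819 g.
Volume = m/ρ = 9.819 / 8.96 = 1.096 cm³.
Thickness = V/A = 1.096 / 258 = 0.00425 cm = 42.5 μm.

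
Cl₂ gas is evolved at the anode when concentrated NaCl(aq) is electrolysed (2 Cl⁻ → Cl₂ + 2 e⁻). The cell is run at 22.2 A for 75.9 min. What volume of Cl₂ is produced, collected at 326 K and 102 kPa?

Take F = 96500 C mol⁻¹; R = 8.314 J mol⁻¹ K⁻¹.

13.9 L

Q = I·t = 22.20 A × 4554.0 s = 101100 C.
n(e⁻) = Q/F = 101100 / 96500 = 1.048 mol.
2 electrons are transferred per Cl₂ molecule, so n(Cl₂) = 1.048 / 2 = 0.5238 mol.
V = nRT/P = (0.5238 × 8.314 × 326) / (102 × 10³ Pa) = 0.0139 m³ = 13.9 L.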